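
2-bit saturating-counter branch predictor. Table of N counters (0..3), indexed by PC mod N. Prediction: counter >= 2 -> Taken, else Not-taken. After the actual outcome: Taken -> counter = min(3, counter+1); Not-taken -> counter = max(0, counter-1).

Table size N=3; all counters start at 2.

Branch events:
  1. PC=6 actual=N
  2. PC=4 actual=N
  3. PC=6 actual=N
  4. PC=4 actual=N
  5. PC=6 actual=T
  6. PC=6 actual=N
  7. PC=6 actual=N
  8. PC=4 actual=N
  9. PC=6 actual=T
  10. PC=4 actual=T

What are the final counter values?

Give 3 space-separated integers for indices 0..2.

Ev 1: PC=6 idx=0 pred=T actual=N -> ctr[0]=1
Ev 2: PC=4 idx=1 pred=T actual=N -> ctr[1]=1
Ev 3: PC=6 idx=0 pred=N actual=N -> ctr[0]=0
Ev 4: PC=4 idx=1 pred=N actual=N -> ctr[1]=0
Ev 5: PC=6 idx=0 pred=N actual=T -> ctr[0]=1
Ev 6: PC=6 idx=0 pred=N actual=N -> ctr[0]=0
Ev 7: PC=6 idx=0 pred=N actual=N -> ctr[0]=0
Ev 8: PC=4 idx=1 pred=N actual=N -> ctr[1]=0
Ev 9: PC=6 idx=0 pred=N actual=T -> ctr[0]=1
Ev 10: PC=4 idx=1 pred=N actual=T -> ctr[1]=1

Answer: 1 1 2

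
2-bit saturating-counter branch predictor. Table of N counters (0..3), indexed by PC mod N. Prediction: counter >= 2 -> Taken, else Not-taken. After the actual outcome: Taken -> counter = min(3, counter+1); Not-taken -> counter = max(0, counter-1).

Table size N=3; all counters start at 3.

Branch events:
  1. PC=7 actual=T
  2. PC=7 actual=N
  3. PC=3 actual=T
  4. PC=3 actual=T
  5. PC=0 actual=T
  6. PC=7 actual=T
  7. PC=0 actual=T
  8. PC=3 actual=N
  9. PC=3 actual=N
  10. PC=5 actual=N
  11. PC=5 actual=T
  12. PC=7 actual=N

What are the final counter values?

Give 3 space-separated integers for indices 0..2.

Ev 1: PC=7 idx=1 pred=T actual=T -> ctr[1]=3
Ev 2: PC=7 idx=1 pred=T actual=N -> ctr[1]=2
Ev 3: PC=3 idx=0 pred=T actual=T -> ctr[0]=3
Ev 4: PC=3 idx=0 pred=T actual=T -> ctr[0]=3
Ev 5: PC=0 idx=0 pred=T actual=T -> ctr[0]=3
Ev 6: PC=7 idx=1 pred=T actual=T -> ctr[1]=3
Ev 7: PC=0 idx=0 pred=T actual=T -> ctr[0]=3
Ev 8: PC=3 idx=0 pred=T actual=N -> ctr[0]=2
Ev 9: PC=3 idx=0 pred=T actual=N -> ctr[0]=1
Ev 10: PC=5 idx=2 pred=T actual=N -> ctr[2]=2
Ev 11: PC=5 idx=2 pred=T actual=T -> ctr[2]=3
Ev 12: PC=7 idx=1 pred=T actual=N -> ctr[1]=2

Answer: 1 2 3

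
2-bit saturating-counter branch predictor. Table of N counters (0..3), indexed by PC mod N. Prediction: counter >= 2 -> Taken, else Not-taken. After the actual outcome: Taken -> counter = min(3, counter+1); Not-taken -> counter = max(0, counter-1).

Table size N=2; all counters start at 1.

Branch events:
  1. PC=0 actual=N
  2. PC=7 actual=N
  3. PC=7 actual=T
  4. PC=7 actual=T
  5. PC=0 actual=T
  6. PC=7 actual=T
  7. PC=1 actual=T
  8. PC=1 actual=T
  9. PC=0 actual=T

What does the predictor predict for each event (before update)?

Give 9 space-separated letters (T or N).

Answer: N N N N N T T T N

Derivation:
Ev 1: PC=0 idx=0 pred=N actual=N -> ctr[0]=0
Ev 2: PC=7 idx=1 pred=N actual=N -> ctr[1]=0
Ev 3: PC=7 idx=1 pred=N actual=T -> ctr[1]=1
Ev 4: PC=7 idx=1 pred=N actual=T -> ctr[1]=2
Ev 5: PC=0 idx=0 pred=N actual=T -> ctr[0]=1
Ev 6: PC=7 idx=1 pred=T actual=T -> ctr[1]=3
Ev 7: PC=1 idx=1 pred=T actual=T -> ctr[1]=3
Ev 8: PC=1 idx=1 pred=T actual=T -> ctr[1]=3
Ev 9: PC=0 idx=0 pred=N actual=T -> ctr[0]=2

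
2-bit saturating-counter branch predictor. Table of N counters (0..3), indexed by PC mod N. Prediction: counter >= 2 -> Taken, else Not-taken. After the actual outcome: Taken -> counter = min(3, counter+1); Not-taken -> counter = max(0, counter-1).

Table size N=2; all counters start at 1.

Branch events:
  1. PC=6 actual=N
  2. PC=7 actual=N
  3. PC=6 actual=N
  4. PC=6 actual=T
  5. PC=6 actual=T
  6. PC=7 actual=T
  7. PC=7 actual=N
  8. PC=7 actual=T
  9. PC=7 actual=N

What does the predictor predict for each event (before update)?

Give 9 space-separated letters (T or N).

Ev 1: PC=6 idx=0 pred=N actual=N -> ctr[0]=0
Ev 2: PC=7 idx=1 pred=N actual=N -> ctr[1]=0
Ev 3: PC=6 idx=0 pred=N actual=N -> ctr[0]=0
Ev 4: PC=6 idx=0 pred=N actual=T -> ctr[0]=1
Ev 5: PC=6 idx=0 pred=N actual=T -> ctr[0]=2
Ev 6: PC=7 idx=1 pred=N actual=T -> ctr[1]=1
Ev 7: PC=7 idx=1 pred=N actual=N -> ctr[1]=0
Ev 8: PC=7 idx=1 pred=N actual=T -> ctr[1]=1
Ev 9: PC=7 idx=1 pred=N actual=N -> ctr[1]=0

Answer: N N N N N N N N N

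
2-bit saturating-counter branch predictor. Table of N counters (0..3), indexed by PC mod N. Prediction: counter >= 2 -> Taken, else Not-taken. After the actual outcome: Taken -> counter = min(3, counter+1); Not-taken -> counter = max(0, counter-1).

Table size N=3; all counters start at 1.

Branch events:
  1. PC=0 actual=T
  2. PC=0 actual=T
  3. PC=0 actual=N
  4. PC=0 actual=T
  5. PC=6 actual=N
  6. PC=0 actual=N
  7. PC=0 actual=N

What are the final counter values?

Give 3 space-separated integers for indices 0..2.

Ev 1: PC=0 idx=0 pred=N actual=T -> ctr[0]=2
Ev 2: PC=0 idx=0 pred=T actual=T -> ctr[0]=3
Ev 3: PC=0 idx=0 pred=T actual=N -> ctr[0]=2
Ev 4: PC=0 idx=0 pred=T actual=T -> ctr[0]=3
Ev 5: PC=6 idx=0 pred=T actual=N -> ctr[0]=2
Ev 6: PC=0 idx=0 pred=T actual=N -> ctr[0]=1
Ev 7: PC=0 idx=0 pred=N actual=N -> ctr[0]=0

Answer: 0 1 1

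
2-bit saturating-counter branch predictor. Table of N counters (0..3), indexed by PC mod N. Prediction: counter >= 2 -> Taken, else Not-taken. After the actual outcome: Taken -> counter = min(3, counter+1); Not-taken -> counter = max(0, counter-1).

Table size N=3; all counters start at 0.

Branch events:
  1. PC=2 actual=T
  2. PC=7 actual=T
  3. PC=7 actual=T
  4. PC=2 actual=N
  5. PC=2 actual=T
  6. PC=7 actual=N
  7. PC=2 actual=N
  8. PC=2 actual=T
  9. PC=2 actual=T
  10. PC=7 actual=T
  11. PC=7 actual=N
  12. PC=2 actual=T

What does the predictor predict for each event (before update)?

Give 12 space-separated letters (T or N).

Ev 1: PC=2 idx=2 pred=N actual=T -> ctr[2]=1
Ev 2: PC=7 idx=1 pred=N actual=T -> ctr[1]=1
Ev 3: PC=7 idx=1 pred=N actual=T -> ctr[1]=2
Ev 4: PC=2 idx=2 pred=N actual=N -> ctr[2]=0
Ev 5: PC=2 idx=2 pred=N actual=T -> ctr[2]=1
Ev 6: PC=7 idx=1 pred=T actual=N -> ctr[1]=1
Ev 7: PC=2 idx=2 pred=N actual=N -> ctr[2]=0
Ev 8: PC=2 idx=2 pred=N actual=T -> ctr[2]=1
Ev 9: PC=2 idx=2 pred=N actual=T -> ctr[2]=2
Ev 10: PC=7 idx=1 pred=N actual=T -> ctr[1]=2
Ev 11: PC=7 idx=1 pred=T actual=N -> ctr[1]=1
Ev 12: PC=2 idx=2 pred=T actual=T -> ctr[2]=3

Answer: N N N N N T N N N N T T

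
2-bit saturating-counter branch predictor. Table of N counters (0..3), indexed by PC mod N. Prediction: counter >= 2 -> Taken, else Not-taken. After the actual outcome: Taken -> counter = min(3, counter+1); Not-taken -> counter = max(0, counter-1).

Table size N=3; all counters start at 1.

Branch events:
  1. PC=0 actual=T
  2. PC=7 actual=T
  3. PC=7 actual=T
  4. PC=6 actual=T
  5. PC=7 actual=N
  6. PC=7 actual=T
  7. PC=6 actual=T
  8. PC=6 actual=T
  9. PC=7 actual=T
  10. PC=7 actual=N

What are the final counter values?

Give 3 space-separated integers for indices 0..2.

Answer: 3 2 1

Derivation:
Ev 1: PC=0 idx=0 pred=N actual=T -> ctr[0]=2
Ev 2: PC=7 idx=1 pred=N actual=T -> ctr[1]=2
Ev 3: PC=7 idx=1 pred=T actual=T -> ctr[1]=3
Ev 4: PC=6 idx=0 pred=T actual=T -> ctr[0]=3
Ev 5: PC=7 idx=1 pred=T actual=N -> ctr[1]=2
Ev 6: PC=7 idx=1 pred=T actual=T -> ctr[1]=3
Ev 7: PC=6 idx=0 pred=T actual=T -> ctr[0]=3
Ev 8: PC=6 idx=0 pred=T actual=T -> ctr[0]=3
Ev 9: PC=7 idx=1 pred=T actual=T -> ctr[1]=3
Ev 10: PC=7 idx=1 pred=T actual=N -> ctr[1]=2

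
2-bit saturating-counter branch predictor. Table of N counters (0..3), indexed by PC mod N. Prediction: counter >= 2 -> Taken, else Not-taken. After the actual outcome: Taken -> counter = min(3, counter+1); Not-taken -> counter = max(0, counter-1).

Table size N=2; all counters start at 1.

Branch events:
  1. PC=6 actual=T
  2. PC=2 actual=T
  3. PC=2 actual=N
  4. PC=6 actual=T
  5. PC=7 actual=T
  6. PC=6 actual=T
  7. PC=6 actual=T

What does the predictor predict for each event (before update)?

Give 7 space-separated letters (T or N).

Answer: N T T T N T T

Derivation:
Ev 1: PC=6 idx=0 pred=N actual=T -> ctr[0]=2
Ev 2: PC=2 idx=0 pred=T actual=T -> ctr[0]=3
Ev 3: PC=2 idx=0 pred=T actual=N -> ctr[0]=2
Ev 4: PC=6 idx=0 pred=T actual=T -> ctr[0]=3
Ev 5: PC=7 idx=1 pred=N actual=T -> ctr[1]=2
Ev 6: PC=6 idx=0 pred=T actual=T -> ctr[0]=3
Ev 7: PC=6 idx=0 pred=T actual=T -> ctr[0]=3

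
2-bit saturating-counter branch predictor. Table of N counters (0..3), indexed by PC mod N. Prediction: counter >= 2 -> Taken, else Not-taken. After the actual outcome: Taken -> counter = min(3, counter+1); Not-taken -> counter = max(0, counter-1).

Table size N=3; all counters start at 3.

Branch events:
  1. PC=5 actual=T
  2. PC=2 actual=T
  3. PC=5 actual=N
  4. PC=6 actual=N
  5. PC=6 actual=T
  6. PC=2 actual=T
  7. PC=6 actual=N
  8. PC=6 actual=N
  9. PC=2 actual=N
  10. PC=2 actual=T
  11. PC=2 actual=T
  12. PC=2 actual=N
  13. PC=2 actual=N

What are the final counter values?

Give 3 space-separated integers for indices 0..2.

Ev 1: PC=5 idx=2 pred=T actual=T -> ctr[2]=3
Ev 2: PC=2 idx=2 pred=T actual=T -> ctr[2]=3
Ev 3: PC=5 idx=2 pred=T actual=N -> ctr[2]=2
Ev 4: PC=6 idx=0 pred=T actual=N -> ctr[0]=2
Ev 5: PC=6 idx=0 pred=T actual=T -> ctr[0]=3
Ev 6: PC=2 idx=2 pred=T actual=T -> ctr[2]=3
Ev 7: PC=6 idx=0 pred=T actual=N -> ctr[0]=2
Ev 8: PC=6 idx=0 pred=T actual=N -> ctr[0]=1
Ev 9: PC=2 idx=2 pred=T actual=N -> ctr[2]=2
Ev 10: PC=2 idx=2 pred=T actual=T -> ctr[2]=3
Ev 11: PC=2 idx=2 pred=T actual=T -> ctr[2]=3
Ev 12: PC=2 idx=2 pred=T actual=N -> ctr[2]=2
Ev 13: PC=2 idx=2 pred=T actual=N -> ctr[2]=1

Answer: 1 3 1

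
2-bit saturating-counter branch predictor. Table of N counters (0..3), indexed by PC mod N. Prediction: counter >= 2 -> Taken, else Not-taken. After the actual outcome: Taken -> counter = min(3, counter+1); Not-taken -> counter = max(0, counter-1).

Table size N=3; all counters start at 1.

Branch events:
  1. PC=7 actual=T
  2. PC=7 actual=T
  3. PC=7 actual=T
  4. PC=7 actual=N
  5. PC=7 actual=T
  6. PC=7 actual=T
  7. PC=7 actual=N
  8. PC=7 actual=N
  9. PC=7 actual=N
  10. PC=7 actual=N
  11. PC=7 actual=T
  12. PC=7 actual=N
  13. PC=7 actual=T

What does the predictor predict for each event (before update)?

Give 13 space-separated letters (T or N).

Ev 1: PC=7 idx=1 pred=N actual=T -> ctr[1]=2
Ev 2: PC=7 idx=1 pred=T actual=T -> ctr[1]=3
Ev 3: PC=7 idx=1 pred=T actual=T -> ctr[1]=3
Ev 4: PC=7 idx=1 pred=T actual=N -> ctr[1]=2
Ev 5: PC=7 idx=1 pred=T actual=T -> ctr[1]=3
Ev 6: PC=7 idx=1 pred=T actual=T -> ctr[1]=3
Ev 7: PC=7 idx=1 pred=T actual=N -> ctr[1]=2
Ev 8: PC=7 idx=1 pred=T actual=N -> ctr[1]=1
Ev 9: PC=7 idx=1 pred=N actual=N -> ctr[1]=0
Ev 10: PC=7 idx=1 pred=N actual=N -> ctr[1]=0
Ev 11: PC=7 idx=1 pred=N actual=T -> ctr[1]=1
Ev 12: PC=7 idx=1 pred=N actual=N -> ctr[1]=0
Ev 13: PC=7 idx=1 pred=N actual=T -> ctr[1]=1

Answer: N T T T T T T T N N N N N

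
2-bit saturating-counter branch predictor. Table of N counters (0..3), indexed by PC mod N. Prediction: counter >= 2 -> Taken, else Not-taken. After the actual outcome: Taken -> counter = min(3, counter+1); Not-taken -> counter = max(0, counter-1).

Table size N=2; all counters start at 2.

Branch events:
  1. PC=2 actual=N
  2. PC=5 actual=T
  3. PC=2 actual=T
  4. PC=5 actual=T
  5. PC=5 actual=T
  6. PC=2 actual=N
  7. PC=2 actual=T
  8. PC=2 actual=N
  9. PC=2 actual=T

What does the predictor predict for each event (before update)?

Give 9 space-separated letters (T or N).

Ev 1: PC=2 idx=0 pred=T actual=N -> ctr[0]=1
Ev 2: PC=5 idx=1 pred=T actual=T -> ctr[1]=3
Ev 3: PC=2 idx=0 pred=N actual=T -> ctr[0]=2
Ev 4: PC=5 idx=1 pred=T actual=T -> ctr[1]=3
Ev 5: PC=5 idx=1 pred=T actual=T -> ctr[1]=3
Ev 6: PC=2 idx=0 pred=T actual=N -> ctr[0]=1
Ev 7: PC=2 idx=0 pred=N actual=T -> ctr[0]=2
Ev 8: PC=2 idx=0 pred=T actual=N -> ctr[0]=1
Ev 9: PC=2 idx=0 pred=N actual=T -> ctr[0]=2

Answer: T T N T T T N T N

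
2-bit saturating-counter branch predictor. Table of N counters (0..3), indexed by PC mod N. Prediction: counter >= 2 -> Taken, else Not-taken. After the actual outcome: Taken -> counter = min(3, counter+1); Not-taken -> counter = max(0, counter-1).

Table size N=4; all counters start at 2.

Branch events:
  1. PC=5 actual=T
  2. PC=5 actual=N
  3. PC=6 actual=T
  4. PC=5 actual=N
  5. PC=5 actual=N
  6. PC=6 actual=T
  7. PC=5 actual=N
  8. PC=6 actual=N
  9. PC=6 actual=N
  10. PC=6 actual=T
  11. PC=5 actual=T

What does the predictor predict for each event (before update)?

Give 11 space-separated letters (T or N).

Answer: T T T T N T N T T N N

Derivation:
Ev 1: PC=5 idx=1 pred=T actual=T -> ctr[1]=3
Ev 2: PC=5 idx=1 pred=T actual=N -> ctr[1]=2
Ev 3: PC=6 idx=2 pred=T actual=T -> ctr[2]=3
Ev 4: PC=5 idx=1 pred=T actual=N -> ctr[1]=1
Ev 5: PC=5 idx=1 pred=N actual=N -> ctr[1]=0
Ev 6: PC=6 idx=2 pred=T actual=T -> ctr[2]=3
Ev 7: PC=5 idx=1 pred=N actual=N -> ctr[1]=0
Ev 8: PC=6 idx=2 pred=T actual=N -> ctr[2]=2
Ev 9: PC=6 idx=2 pred=T actual=N -> ctr[2]=1
Ev 10: PC=6 idx=2 pred=N actual=T -> ctr[2]=2
Ev 11: PC=5 idx=1 pred=N actual=T -> ctr[1]=1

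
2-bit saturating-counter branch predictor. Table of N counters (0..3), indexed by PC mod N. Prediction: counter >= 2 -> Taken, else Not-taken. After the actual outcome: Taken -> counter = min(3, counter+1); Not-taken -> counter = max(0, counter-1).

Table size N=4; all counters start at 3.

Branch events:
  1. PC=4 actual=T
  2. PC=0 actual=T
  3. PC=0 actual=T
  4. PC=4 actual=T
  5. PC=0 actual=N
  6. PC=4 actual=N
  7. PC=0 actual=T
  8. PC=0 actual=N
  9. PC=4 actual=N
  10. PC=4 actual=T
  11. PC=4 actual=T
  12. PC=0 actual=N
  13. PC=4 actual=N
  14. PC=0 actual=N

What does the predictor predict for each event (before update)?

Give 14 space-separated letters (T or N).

Answer: T T T T T T N T N N N T N N

Derivation:
Ev 1: PC=4 idx=0 pred=T actual=T -> ctr[0]=3
Ev 2: PC=0 idx=0 pred=T actual=T -> ctr[0]=3
Ev 3: PC=0 idx=0 pred=T actual=T -> ctr[0]=3
Ev 4: PC=4 idx=0 pred=T actual=T -> ctr[0]=3
Ev 5: PC=0 idx=0 pred=T actual=N -> ctr[0]=2
Ev 6: PC=4 idx=0 pred=T actual=N -> ctr[0]=1
Ev 7: PC=0 idx=0 pred=N actual=T -> ctr[0]=2
Ev 8: PC=0 idx=0 pred=T actual=N -> ctr[0]=1
Ev 9: PC=4 idx=0 pred=N actual=N -> ctr[0]=0
Ev 10: PC=4 idx=0 pred=N actual=T -> ctr[0]=1
Ev 11: PC=4 idx=0 pred=N actual=T -> ctr[0]=2
Ev 12: PC=0 idx=0 pred=T actual=N -> ctr[0]=1
Ev 13: PC=4 idx=0 pred=N actual=N -> ctr[0]=0
Ev 14: PC=0 idx=0 pred=N actual=N -> ctr[0]=0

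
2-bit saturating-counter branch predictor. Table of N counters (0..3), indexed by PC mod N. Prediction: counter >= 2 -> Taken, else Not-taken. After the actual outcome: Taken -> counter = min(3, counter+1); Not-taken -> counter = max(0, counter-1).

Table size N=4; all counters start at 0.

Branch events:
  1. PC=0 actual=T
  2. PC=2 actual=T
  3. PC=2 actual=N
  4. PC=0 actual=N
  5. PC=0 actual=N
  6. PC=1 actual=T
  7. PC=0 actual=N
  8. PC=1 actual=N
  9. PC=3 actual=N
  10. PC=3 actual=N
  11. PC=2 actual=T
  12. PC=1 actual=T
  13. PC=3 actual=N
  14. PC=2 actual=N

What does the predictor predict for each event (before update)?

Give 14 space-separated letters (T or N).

Answer: N N N N N N N N N N N N N N

Derivation:
Ev 1: PC=0 idx=0 pred=N actual=T -> ctr[0]=1
Ev 2: PC=2 idx=2 pred=N actual=T -> ctr[2]=1
Ev 3: PC=2 idx=2 pred=N actual=N -> ctr[2]=0
Ev 4: PC=0 idx=0 pred=N actual=N -> ctr[0]=0
Ev 5: PC=0 idx=0 pred=N actual=N -> ctr[0]=0
Ev 6: PC=1 idx=1 pred=N actual=T -> ctr[1]=1
Ev 7: PC=0 idx=0 pred=N actual=N -> ctr[0]=0
Ev 8: PC=1 idx=1 pred=N actual=N -> ctr[1]=0
Ev 9: PC=3 idx=3 pred=N actual=N -> ctr[3]=0
Ev 10: PC=3 idx=3 pred=N actual=N -> ctr[3]=0
Ev 11: PC=2 idx=2 pred=N actual=T -> ctr[2]=1
Ev 12: PC=1 idx=1 pred=N actual=T -> ctr[1]=1
Ev 13: PC=3 idx=3 pred=N actual=N -> ctr[3]=0
Ev 14: PC=2 idx=2 pred=N actual=N -> ctr[2]=0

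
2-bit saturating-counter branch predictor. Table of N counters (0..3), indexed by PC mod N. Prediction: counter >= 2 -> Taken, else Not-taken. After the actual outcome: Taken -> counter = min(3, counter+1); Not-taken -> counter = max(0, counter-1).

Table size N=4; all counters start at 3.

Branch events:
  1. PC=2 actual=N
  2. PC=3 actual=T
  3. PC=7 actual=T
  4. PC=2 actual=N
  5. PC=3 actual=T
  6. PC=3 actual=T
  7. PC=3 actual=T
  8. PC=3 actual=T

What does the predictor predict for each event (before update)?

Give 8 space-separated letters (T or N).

Ev 1: PC=2 idx=2 pred=T actual=N -> ctr[2]=2
Ev 2: PC=3 idx=3 pred=T actual=T -> ctr[3]=3
Ev 3: PC=7 idx=3 pred=T actual=T -> ctr[3]=3
Ev 4: PC=2 idx=2 pred=T actual=N -> ctr[2]=1
Ev 5: PC=3 idx=3 pred=T actual=T -> ctr[3]=3
Ev 6: PC=3 idx=3 pred=T actual=T -> ctr[3]=3
Ev 7: PC=3 idx=3 pred=T actual=T -> ctr[3]=3
Ev 8: PC=3 idx=3 pred=T actual=T -> ctr[3]=3

Answer: T T T T T T T T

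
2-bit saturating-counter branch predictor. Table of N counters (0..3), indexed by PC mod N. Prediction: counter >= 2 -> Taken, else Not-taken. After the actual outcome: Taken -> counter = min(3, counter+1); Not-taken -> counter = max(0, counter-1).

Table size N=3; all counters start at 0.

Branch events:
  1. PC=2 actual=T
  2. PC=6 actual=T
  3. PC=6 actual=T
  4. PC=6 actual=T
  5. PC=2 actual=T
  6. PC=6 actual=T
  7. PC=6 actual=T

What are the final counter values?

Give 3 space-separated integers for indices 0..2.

Answer: 3 0 2

Derivation:
Ev 1: PC=2 idx=2 pred=N actual=T -> ctr[2]=1
Ev 2: PC=6 idx=0 pred=N actual=T -> ctr[0]=1
Ev 3: PC=6 idx=0 pred=N actual=T -> ctr[0]=2
Ev 4: PC=6 idx=0 pred=T actual=T -> ctr[0]=3
Ev 5: PC=2 idx=2 pred=N actual=T -> ctr[2]=2
Ev 6: PC=6 idx=0 pred=T actual=T -> ctr[0]=3
Ev 7: PC=6 idx=0 pred=T actual=T -> ctr[0]=3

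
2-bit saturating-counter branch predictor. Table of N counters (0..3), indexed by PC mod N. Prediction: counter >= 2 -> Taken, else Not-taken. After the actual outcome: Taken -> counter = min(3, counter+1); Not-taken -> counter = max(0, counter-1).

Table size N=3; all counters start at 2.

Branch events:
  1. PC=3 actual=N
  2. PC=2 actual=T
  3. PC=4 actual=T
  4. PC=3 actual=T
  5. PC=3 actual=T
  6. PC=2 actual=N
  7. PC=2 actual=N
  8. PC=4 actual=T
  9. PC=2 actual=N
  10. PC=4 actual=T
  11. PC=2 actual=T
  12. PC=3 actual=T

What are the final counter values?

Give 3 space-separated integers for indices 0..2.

Ev 1: PC=3 idx=0 pred=T actual=N -> ctr[0]=1
Ev 2: PC=2 idx=2 pred=T actual=T -> ctr[2]=3
Ev 3: PC=4 idx=1 pred=T actual=T -> ctr[1]=3
Ev 4: PC=3 idx=0 pred=N actual=T -> ctr[0]=2
Ev 5: PC=3 idx=0 pred=T actual=T -> ctr[0]=3
Ev 6: PC=2 idx=2 pred=T actual=N -> ctr[2]=2
Ev 7: PC=2 idx=2 pred=T actual=N -> ctr[2]=1
Ev 8: PC=4 idx=1 pred=T actual=T -> ctr[1]=3
Ev 9: PC=2 idx=2 pred=N actual=N -> ctr[2]=0
Ev 10: PC=4 idx=1 pred=T actual=T -> ctr[1]=3
Ev 11: PC=2 idx=2 pred=N actual=T -> ctr[2]=1
Ev 12: PC=3 idx=0 pred=T actual=T -> ctr[0]=3

Answer: 3 3 1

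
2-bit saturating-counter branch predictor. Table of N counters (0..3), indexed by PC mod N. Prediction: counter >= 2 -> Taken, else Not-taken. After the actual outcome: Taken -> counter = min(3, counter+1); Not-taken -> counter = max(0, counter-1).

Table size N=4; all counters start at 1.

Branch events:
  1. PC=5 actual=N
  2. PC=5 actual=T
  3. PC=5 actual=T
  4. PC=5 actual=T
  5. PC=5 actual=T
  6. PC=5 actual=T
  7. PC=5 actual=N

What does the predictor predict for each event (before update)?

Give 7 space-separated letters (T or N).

Ev 1: PC=5 idx=1 pred=N actual=N -> ctr[1]=0
Ev 2: PC=5 idx=1 pred=N actual=T -> ctr[1]=1
Ev 3: PC=5 idx=1 pred=N actual=T -> ctr[1]=2
Ev 4: PC=5 idx=1 pred=T actual=T -> ctr[1]=3
Ev 5: PC=5 idx=1 pred=T actual=T -> ctr[1]=3
Ev 6: PC=5 idx=1 pred=T actual=T -> ctr[1]=3
Ev 7: PC=5 idx=1 pred=T actual=N -> ctr[1]=2

Answer: N N N T T T T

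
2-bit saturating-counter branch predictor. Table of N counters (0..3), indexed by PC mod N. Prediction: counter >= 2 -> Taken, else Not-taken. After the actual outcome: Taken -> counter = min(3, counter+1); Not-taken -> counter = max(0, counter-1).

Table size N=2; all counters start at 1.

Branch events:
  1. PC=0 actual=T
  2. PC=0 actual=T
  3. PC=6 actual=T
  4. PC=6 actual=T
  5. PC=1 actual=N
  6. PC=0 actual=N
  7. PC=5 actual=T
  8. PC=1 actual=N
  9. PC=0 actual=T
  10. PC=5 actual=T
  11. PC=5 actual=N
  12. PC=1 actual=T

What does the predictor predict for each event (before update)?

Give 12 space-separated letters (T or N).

Answer: N T T T N T N N T N N N

Derivation:
Ev 1: PC=0 idx=0 pred=N actual=T -> ctr[0]=2
Ev 2: PC=0 idx=0 pred=T actual=T -> ctr[0]=3
Ev 3: PC=6 idx=0 pred=T actual=T -> ctr[0]=3
Ev 4: PC=6 idx=0 pred=T actual=T -> ctr[0]=3
Ev 5: PC=1 idx=1 pred=N actual=N -> ctr[1]=0
Ev 6: PC=0 idx=0 pred=T actual=N -> ctr[0]=2
Ev 7: PC=5 idx=1 pred=N actual=T -> ctr[1]=1
Ev 8: PC=1 idx=1 pred=N actual=N -> ctr[1]=0
Ev 9: PC=0 idx=0 pred=T actual=T -> ctr[0]=3
Ev 10: PC=5 idx=1 pred=N actual=T -> ctr[1]=1
Ev 11: PC=5 idx=1 pred=N actual=N -> ctr[1]=0
Ev 12: PC=1 idx=1 pred=N actual=T -> ctr[1]=1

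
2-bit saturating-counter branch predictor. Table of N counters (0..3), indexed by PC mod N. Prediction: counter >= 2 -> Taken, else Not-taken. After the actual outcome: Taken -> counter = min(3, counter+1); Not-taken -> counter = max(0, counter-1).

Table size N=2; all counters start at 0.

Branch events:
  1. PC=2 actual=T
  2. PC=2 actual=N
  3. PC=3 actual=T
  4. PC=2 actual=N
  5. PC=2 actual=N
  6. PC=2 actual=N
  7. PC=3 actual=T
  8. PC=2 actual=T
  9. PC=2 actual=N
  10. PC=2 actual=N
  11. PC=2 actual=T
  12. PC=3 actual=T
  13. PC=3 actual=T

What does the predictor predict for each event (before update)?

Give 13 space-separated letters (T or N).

Ev 1: PC=2 idx=0 pred=N actual=T -> ctr[0]=1
Ev 2: PC=2 idx=0 pred=N actual=N -> ctr[0]=0
Ev 3: PC=3 idx=1 pred=N actual=T -> ctr[1]=1
Ev 4: PC=2 idx=0 pred=N actual=N -> ctr[0]=0
Ev 5: PC=2 idx=0 pred=N actual=N -> ctr[0]=0
Ev 6: PC=2 idx=0 pred=N actual=N -> ctr[0]=0
Ev 7: PC=3 idx=1 pred=N actual=T -> ctr[1]=2
Ev 8: PC=2 idx=0 pred=N actual=T -> ctr[0]=1
Ev 9: PC=2 idx=0 pred=N actual=N -> ctr[0]=0
Ev 10: PC=2 idx=0 pred=N actual=N -> ctr[0]=0
Ev 11: PC=2 idx=0 pred=N actual=T -> ctr[0]=1
Ev 12: PC=3 idx=1 pred=T actual=T -> ctr[1]=3
Ev 13: PC=3 idx=1 pred=T actual=T -> ctr[1]=3

Answer: N N N N N N N N N N N T T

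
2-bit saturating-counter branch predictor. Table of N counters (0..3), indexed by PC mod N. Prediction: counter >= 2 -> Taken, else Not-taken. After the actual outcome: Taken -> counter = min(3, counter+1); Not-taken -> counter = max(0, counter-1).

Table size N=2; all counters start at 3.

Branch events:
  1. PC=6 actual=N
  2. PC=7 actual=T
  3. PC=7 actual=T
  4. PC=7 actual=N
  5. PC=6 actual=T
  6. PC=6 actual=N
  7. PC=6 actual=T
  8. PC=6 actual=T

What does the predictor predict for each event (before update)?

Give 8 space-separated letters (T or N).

Answer: T T T T T T T T

Derivation:
Ev 1: PC=6 idx=0 pred=T actual=N -> ctr[0]=2
Ev 2: PC=7 idx=1 pred=T actual=T -> ctr[1]=3
Ev 3: PC=7 idx=1 pred=T actual=T -> ctr[1]=3
Ev 4: PC=7 idx=1 pred=T actual=N -> ctr[1]=2
Ev 5: PC=6 idx=0 pred=T actual=T -> ctr[0]=3
Ev 6: PC=6 idx=0 pred=T actual=N -> ctr[0]=2
Ev 7: PC=6 idx=0 pred=T actual=T -> ctr[0]=3
Ev 8: PC=6 idx=0 pred=T actual=T -> ctr[0]=3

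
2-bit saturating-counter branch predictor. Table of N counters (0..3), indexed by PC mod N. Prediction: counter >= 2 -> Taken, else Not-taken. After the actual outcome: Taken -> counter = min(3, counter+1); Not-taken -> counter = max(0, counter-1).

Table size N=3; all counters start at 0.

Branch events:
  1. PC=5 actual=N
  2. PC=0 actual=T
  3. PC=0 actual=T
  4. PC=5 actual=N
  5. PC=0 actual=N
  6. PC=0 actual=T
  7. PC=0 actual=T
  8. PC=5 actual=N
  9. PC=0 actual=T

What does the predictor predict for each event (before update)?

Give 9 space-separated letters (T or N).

Ev 1: PC=5 idx=2 pred=N actual=N -> ctr[2]=0
Ev 2: PC=0 idx=0 pred=N actual=T -> ctr[0]=1
Ev 3: PC=0 idx=0 pred=N actual=T -> ctr[0]=2
Ev 4: PC=5 idx=2 pred=N actual=N -> ctr[2]=0
Ev 5: PC=0 idx=0 pred=T actual=N -> ctr[0]=1
Ev 6: PC=0 idx=0 pred=N actual=T -> ctr[0]=2
Ev 7: PC=0 idx=0 pred=T actual=T -> ctr[0]=3
Ev 8: PC=5 idx=2 pred=N actual=N -> ctr[2]=0
Ev 9: PC=0 idx=0 pred=T actual=T -> ctr[0]=3

Answer: N N N N T N T N T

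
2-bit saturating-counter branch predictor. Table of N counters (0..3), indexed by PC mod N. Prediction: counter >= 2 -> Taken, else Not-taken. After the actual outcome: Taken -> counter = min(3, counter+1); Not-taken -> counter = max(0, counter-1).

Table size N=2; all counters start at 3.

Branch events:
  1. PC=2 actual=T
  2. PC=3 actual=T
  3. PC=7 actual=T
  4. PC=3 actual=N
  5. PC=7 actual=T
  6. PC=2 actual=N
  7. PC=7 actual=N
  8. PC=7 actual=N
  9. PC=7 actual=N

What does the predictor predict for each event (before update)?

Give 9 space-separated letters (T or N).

Answer: T T T T T T T T N

Derivation:
Ev 1: PC=2 idx=0 pred=T actual=T -> ctr[0]=3
Ev 2: PC=3 idx=1 pred=T actual=T -> ctr[1]=3
Ev 3: PC=7 idx=1 pred=T actual=T -> ctr[1]=3
Ev 4: PC=3 idx=1 pred=T actual=N -> ctr[1]=2
Ev 5: PC=7 idx=1 pred=T actual=T -> ctr[1]=3
Ev 6: PC=2 idx=0 pred=T actual=N -> ctr[0]=2
Ev 7: PC=7 idx=1 pred=T actual=N -> ctr[1]=2
Ev 8: PC=7 idx=1 pred=T actual=N -> ctr[1]=1
Ev 9: PC=7 idx=1 pred=N actual=N -> ctr[1]=0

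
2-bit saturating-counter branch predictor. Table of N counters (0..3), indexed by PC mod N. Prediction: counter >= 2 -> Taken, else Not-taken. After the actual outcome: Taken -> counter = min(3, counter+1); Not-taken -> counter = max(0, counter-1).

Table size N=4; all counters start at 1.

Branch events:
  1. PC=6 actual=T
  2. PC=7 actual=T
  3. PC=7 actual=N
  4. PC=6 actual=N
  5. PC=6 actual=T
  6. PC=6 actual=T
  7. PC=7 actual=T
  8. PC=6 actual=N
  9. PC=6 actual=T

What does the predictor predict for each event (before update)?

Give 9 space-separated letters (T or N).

Answer: N N T T N T N T T

Derivation:
Ev 1: PC=6 idx=2 pred=N actual=T -> ctr[2]=2
Ev 2: PC=7 idx=3 pred=N actual=T -> ctr[3]=2
Ev 3: PC=7 idx=3 pred=T actual=N -> ctr[3]=1
Ev 4: PC=6 idx=2 pred=T actual=N -> ctr[2]=1
Ev 5: PC=6 idx=2 pred=N actual=T -> ctr[2]=2
Ev 6: PC=6 idx=2 pred=T actual=T -> ctr[2]=3
Ev 7: PC=7 idx=3 pred=N actual=T -> ctr[3]=2
Ev 8: PC=6 idx=2 pred=T actual=N -> ctr[2]=2
Ev 9: PC=6 idx=2 pred=T actual=T -> ctr[2]=3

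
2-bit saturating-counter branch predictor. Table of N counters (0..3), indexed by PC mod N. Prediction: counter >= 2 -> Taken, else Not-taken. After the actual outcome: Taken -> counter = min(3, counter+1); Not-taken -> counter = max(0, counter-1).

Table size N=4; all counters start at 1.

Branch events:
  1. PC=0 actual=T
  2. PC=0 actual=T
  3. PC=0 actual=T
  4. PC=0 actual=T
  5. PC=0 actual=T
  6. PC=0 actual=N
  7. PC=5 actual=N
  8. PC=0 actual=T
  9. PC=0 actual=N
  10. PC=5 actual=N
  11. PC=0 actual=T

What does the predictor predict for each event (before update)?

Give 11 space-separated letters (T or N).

Answer: N T T T T T N T T N T

Derivation:
Ev 1: PC=0 idx=0 pred=N actual=T -> ctr[0]=2
Ev 2: PC=0 idx=0 pred=T actual=T -> ctr[0]=3
Ev 3: PC=0 idx=0 pred=T actual=T -> ctr[0]=3
Ev 4: PC=0 idx=0 pred=T actual=T -> ctr[0]=3
Ev 5: PC=0 idx=0 pred=T actual=T -> ctr[0]=3
Ev 6: PC=0 idx=0 pred=T actual=N -> ctr[0]=2
Ev 7: PC=5 idx=1 pred=N actual=N -> ctr[1]=0
Ev 8: PC=0 idx=0 pred=T actual=T -> ctr[0]=3
Ev 9: PC=0 idx=0 pred=T actual=N -> ctr[0]=2
Ev 10: PC=5 idx=1 pred=N actual=N -> ctr[1]=0
Ev 11: PC=0 idx=0 pred=T actual=T -> ctr[0]=3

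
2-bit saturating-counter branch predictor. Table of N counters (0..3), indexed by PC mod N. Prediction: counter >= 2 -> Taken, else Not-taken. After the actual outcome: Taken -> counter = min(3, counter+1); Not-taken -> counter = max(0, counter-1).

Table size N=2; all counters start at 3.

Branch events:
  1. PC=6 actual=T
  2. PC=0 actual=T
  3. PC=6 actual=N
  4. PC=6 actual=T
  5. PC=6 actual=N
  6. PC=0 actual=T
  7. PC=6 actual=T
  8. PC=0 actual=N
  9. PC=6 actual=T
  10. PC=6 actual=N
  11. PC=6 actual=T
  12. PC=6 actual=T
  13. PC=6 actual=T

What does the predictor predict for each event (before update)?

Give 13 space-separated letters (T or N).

Answer: T T T T T T T T T T T T T

Derivation:
Ev 1: PC=6 idx=0 pred=T actual=T -> ctr[0]=3
Ev 2: PC=0 idx=0 pred=T actual=T -> ctr[0]=3
Ev 3: PC=6 idx=0 pred=T actual=N -> ctr[0]=2
Ev 4: PC=6 idx=0 pred=T actual=T -> ctr[0]=3
Ev 5: PC=6 idx=0 pred=T actual=N -> ctr[0]=2
Ev 6: PC=0 idx=0 pred=T actual=T -> ctr[0]=3
Ev 7: PC=6 idx=0 pred=T actual=T -> ctr[0]=3
Ev 8: PC=0 idx=0 pred=T actual=N -> ctr[0]=2
Ev 9: PC=6 idx=0 pred=T actual=T -> ctr[0]=3
Ev 10: PC=6 idx=0 pred=T actual=N -> ctr[0]=2
Ev 11: PC=6 idx=0 pred=T actual=T -> ctr[0]=3
Ev 12: PC=6 idx=0 pred=T actual=T -> ctr[0]=3
Ev 13: PC=6 idx=0 pred=T actual=T -> ctr[0]=3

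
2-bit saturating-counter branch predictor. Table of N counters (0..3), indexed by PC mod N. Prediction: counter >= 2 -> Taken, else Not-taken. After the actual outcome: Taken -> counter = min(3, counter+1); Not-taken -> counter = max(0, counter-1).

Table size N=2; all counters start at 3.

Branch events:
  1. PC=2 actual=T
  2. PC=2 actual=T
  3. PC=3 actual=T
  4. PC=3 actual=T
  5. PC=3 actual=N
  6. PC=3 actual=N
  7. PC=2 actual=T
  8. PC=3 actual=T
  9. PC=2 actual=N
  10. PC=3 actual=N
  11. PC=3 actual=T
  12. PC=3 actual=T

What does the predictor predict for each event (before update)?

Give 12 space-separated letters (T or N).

Answer: T T T T T T T N T T N T

Derivation:
Ev 1: PC=2 idx=0 pred=T actual=T -> ctr[0]=3
Ev 2: PC=2 idx=0 pred=T actual=T -> ctr[0]=3
Ev 3: PC=3 idx=1 pred=T actual=T -> ctr[1]=3
Ev 4: PC=3 idx=1 pred=T actual=T -> ctr[1]=3
Ev 5: PC=3 idx=1 pred=T actual=N -> ctr[1]=2
Ev 6: PC=3 idx=1 pred=T actual=N -> ctr[1]=1
Ev 7: PC=2 idx=0 pred=T actual=T -> ctr[0]=3
Ev 8: PC=3 idx=1 pred=N actual=T -> ctr[1]=2
Ev 9: PC=2 idx=0 pred=T actual=N -> ctr[0]=2
Ev 10: PC=3 idx=1 pred=T actual=N -> ctr[1]=1
Ev 11: PC=3 idx=1 pred=N actual=T -> ctr[1]=2
Ev 12: PC=3 idx=1 pred=T actual=T -> ctr[1]=3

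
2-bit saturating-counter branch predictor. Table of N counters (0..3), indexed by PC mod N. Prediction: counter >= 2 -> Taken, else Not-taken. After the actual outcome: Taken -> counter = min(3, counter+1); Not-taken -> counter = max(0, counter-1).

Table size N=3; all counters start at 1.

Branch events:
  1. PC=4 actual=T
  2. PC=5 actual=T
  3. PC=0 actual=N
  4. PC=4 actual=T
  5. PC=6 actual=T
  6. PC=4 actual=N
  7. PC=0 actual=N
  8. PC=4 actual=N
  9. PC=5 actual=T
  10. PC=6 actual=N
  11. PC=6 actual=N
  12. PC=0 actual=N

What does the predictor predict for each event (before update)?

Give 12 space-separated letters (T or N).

Ev 1: PC=4 idx=1 pred=N actual=T -> ctr[1]=2
Ev 2: PC=5 idx=2 pred=N actual=T -> ctr[2]=2
Ev 3: PC=0 idx=0 pred=N actual=N -> ctr[0]=0
Ev 4: PC=4 idx=1 pred=T actual=T -> ctr[1]=3
Ev 5: PC=6 idx=0 pred=N actual=T -> ctr[0]=1
Ev 6: PC=4 idx=1 pred=T actual=N -> ctr[1]=2
Ev 7: PC=0 idx=0 pred=N actual=N -> ctr[0]=0
Ev 8: PC=4 idx=1 pred=T actual=N -> ctr[1]=1
Ev 9: PC=5 idx=2 pred=T actual=T -> ctr[2]=3
Ev 10: PC=6 idx=0 pred=N actual=N -> ctr[0]=0
Ev 11: PC=6 idx=0 pred=N actual=N -> ctr[0]=0
Ev 12: PC=0 idx=0 pred=N actual=N -> ctr[0]=0

Answer: N N N T N T N T T N N N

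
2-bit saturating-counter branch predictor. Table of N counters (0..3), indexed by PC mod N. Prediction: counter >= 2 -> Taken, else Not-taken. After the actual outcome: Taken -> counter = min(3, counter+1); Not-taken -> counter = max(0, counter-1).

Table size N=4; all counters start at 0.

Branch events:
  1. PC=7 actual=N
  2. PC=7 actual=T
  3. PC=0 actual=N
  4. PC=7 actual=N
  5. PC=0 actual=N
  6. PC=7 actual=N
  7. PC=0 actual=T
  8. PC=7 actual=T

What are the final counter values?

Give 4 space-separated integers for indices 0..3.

Ev 1: PC=7 idx=3 pred=N actual=N -> ctr[3]=0
Ev 2: PC=7 idx=3 pred=N actual=T -> ctr[3]=1
Ev 3: PC=0 idx=0 pred=N actual=N -> ctr[0]=0
Ev 4: PC=7 idx=3 pred=N actual=N -> ctr[3]=0
Ev 5: PC=0 idx=0 pred=N actual=N -> ctr[0]=0
Ev 6: PC=7 idx=3 pred=N actual=N -> ctr[3]=0
Ev 7: PC=0 idx=0 pred=N actual=T -> ctr[0]=1
Ev 8: PC=7 idx=3 pred=N actual=T -> ctr[3]=1

Answer: 1 0 0 1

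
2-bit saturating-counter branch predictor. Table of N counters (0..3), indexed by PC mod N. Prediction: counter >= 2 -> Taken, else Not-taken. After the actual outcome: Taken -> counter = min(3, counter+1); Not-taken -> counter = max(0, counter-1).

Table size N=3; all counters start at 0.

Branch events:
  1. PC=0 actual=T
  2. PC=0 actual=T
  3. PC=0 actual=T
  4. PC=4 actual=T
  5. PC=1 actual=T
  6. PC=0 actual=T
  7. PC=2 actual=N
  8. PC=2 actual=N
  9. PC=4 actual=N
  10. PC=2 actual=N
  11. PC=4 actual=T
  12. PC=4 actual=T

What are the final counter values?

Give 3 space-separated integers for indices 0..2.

Answer: 3 3 0

Derivation:
Ev 1: PC=0 idx=0 pred=N actual=T -> ctr[0]=1
Ev 2: PC=0 idx=0 pred=N actual=T -> ctr[0]=2
Ev 3: PC=0 idx=0 pred=T actual=T -> ctr[0]=3
Ev 4: PC=4 idx=1 pred=N actual=T -> ctr[1]=1
Ev 5: PC=1 idx=1 pred=N actual=T -> ctr[1]=2
Ev 6: PC=0 idx=0 pred=T actual=T -> ctr[0]=3
Ev 7: PC=2 idx=2 pred=N actual=N -> ctr[2]=0
Ev 8: PC=2 idx=2 pred=N actual=N -> ctr[2]=0
Ev 9: PC=4 idx=1 pred=T actual=N -> ctr[1]=1
Ev 10: PC=2 idx=2 pred=N actual=N -> ctr[2]=0
Ev 11: PC=4 idx=1 pred=N actual=T -> ctr[1]=2
Ev 12: PC=4 idx=1 pred=T actual=T -> ctr[1]=3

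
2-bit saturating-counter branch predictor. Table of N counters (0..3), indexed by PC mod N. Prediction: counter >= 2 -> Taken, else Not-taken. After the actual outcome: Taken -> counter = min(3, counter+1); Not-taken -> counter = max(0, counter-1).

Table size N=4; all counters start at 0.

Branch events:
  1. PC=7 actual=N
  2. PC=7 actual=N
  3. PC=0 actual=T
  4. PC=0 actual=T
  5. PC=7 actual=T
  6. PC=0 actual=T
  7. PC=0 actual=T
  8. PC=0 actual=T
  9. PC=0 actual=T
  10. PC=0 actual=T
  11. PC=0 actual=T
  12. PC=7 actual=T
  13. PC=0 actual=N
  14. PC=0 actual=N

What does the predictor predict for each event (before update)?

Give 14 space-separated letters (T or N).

Answer: N N N N N T T T T T T N T T

Derivation:
Ev 1: PC=7 idx=3 pred=N actual=N -> ctr[3]=0
Ev 2: PC=7 idx=3 pred=N actual=N -> ctr[3]=0
Ev 3: PC=0 idx=0 pred=N actual=T -> ctr[0]=1
Ev 4: PC=0 idx=0 pred=N actual=T -> ctr[0]=2
Ev 5: PC=7 idx=3 pred=N actual=T -> ctr[3]=1
Ev 6: PC=0 idx=0 pred=T actual=T -> ctr[0]=3
Ev 7: PC=0 idx=0 pred=T actual=T -> ctr[0]=3
Ev 8: PC=0 idx=0 pred=T actual=T -> ctr[0]=3
Ev 9: PC=0 idx=0 pred=T actual=T -> ctr[0]=3
Ev 10: PC=0 idx=0 pred=T actual=T -> ctr[0]=3
Ev 11: PC=0 idx=0 pred=T actual=T -> ctr[0]=3
Ev 12: PC=7 idx=3 pred=N actual=T -> ctr[3]=2
Ev 13: PC=0 idx=0 pred=T actual=N -> ctr[0]=2
Ev 14: PC=0 idx=0 pred=T actual=N -> ctr[0]=1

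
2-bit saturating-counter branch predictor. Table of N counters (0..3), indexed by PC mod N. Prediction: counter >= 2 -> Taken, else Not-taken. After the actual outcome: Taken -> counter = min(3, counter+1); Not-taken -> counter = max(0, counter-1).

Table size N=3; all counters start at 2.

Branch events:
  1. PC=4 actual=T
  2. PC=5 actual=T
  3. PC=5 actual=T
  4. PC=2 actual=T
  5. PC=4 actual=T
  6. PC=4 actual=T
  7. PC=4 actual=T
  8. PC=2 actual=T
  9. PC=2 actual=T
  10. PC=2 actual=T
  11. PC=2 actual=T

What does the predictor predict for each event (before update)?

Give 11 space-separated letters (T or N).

Answer: T T T T T T T T T T T

Derivation:
Ev 1: PC=4 idx=1 pred=T actual=T -> ctr[1]=3
Ev 2: PC=5 idx=2 pred=T actual=T -> ctr[2]=3
Ev 3: PC=5 idx=2 pred=T actual=T -> ctr[2]=3
Ev 4: PC=2 idx=2 pred=T actual=T -> ctr[2]=3
Ev 5: PC=4 idx=1 pred=T actual=T -> ctr[1]=3
Ev 6: PC=4 idx=1 pred=T actual=T -> ctr[1]=3
Ev 7: PC=4 idx=1 pred=T actual=T -> ctr[1]=3
Ev 8: PC=2 idx=2 pred=T actual=T -> ctr[2]=3
Ev 9: PC=2 idx=2 pred=T actual=T -> ctr[2]=3
Ev 10: PC=2 idx=2 pred=T actual=T -> ctr[2]=3
Ev 11: PC=2 idx=2 pred=T actual=T -> ctr[2]=3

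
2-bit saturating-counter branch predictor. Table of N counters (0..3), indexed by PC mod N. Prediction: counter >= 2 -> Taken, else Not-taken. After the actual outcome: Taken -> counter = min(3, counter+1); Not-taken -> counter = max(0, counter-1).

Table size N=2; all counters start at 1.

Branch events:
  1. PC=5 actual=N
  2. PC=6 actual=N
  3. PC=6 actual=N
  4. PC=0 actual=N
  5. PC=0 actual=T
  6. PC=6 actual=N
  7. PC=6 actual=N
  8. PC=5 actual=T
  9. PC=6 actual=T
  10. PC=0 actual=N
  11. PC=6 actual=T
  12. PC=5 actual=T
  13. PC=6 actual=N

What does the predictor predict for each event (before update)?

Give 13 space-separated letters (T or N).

Ev 1: PC=5 idx=1 pred=N actual=N -> ctr[1]=0
Ev 2: PC=6 idx=0 pred=N actual=N -> ctr[0]=0
Ev 3: PC=6 idx=0 pred=N actual=N -> ctr[0]=0
Ev 4: PC=0 idx=0 pred=N actual=N -> ctr[0]=0
Ev 5: PC=0 idx=0 pred=N actual=T -> ctr[0]=1
Ev 6: PC=6 idx=0 pred=N actual=N -> ctr[0]=0
Ev 7: PC=6 idx=0 pred=N actual=N -> ctr[0]=0
Ev 8: PC=5 idx=1 pred=N actual=T -> ctr[1]=1
Ev 9: PC=6 idx=0 pred=N actual=T -> ctr[0]=1
Ev 10: PC=0 idx=0 pred=N actual=N -> ctr[0]=0
Ev 11: PC=6 idx=0 pred=N actual=T -> ctr[0]=1
Ev 12: PC=5 idx=1 pred=N actual=T -> ctr[1]=2
Ev 13: PC=6 idx=0 pred=N actual=N -> ctr[0]=0

Answer: N N N N N N N N N N N N N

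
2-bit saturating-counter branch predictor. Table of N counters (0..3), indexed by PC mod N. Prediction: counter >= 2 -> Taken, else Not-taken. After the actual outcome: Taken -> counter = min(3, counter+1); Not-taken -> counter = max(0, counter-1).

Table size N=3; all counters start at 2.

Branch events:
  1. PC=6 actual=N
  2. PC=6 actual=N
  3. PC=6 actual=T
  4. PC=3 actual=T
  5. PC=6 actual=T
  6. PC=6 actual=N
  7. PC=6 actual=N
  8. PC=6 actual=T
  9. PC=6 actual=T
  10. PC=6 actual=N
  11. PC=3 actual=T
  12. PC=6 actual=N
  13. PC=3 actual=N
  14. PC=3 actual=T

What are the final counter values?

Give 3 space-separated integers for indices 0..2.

Answer: 2 2 2

Derivation:
Ev 1: PC=6 idx=0 pred=T actual=N -> ctr[0]=1
Ev 2: PC=6 idx=0 pred=N actual=N -> ctr[0]=0
Ev 3: PC=6 idx=0 pred=N actual=T -> ctr[0]=1
Ev 4: PC=3 idx=0 pred=N actual=T -> ctr[0]=2
Ev 5: PC=6 idx=0 pred=T actual=T -> ctr[0]=3
Ev 6: PC=6 idx=0 pred=T actual=N -> ctr[0]=2
Ev 7: PC=6 idx=0 pred=T actual=N -> ctr[0]=1
Ev 8: PC=6 idx=0 pred=N actual=T -> ctr[0]=2
Ev 9: PC=6 idx=0 pred=T actual=T -> ctr[0]=3
Ev 10: PC=6 idx=0 pred=T actual=N -> ctr[0]=2
Ev 11: PC=3 idx=0 pred=T actual=T -> ctr[0]=3
Ev 12: PC=6 idx=0 pred=T actual=N -> ctr[0]=2
Ev 13: PC=3 idx=0 pred=T actual=N -> ctr[0]=1
Ev 14: PC=3 idx=0 pred=N actual=T -> ctr[0]=2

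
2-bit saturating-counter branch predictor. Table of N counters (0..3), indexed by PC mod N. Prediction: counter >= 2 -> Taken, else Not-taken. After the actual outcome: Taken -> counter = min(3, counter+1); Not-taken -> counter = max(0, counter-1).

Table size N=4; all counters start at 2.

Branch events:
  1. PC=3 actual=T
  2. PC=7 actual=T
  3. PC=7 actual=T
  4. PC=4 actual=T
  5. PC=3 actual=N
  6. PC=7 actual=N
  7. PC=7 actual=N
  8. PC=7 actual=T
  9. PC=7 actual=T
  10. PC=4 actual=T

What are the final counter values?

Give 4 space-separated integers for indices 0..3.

Answer: 3 2 2 2

Derivation:
Ev 1: PC=3 idx=3 pred=T actual=T -> ctr[3]=3
Ev 2: PC=7 idx=3 pred=T actual=T -> ctr[3]=3
Ev 3: PC=7 idx=3 pred=T actual=T -> ctr[3]=3
Ev 4: PC=4 idx=0 pred=T actual=T -> ctr[0]=3
Ev 5: PC=3 idx=3 pred=T actual=N -> ctr[3]=2
Ev 6: PC=7 idx=3 pred=T actual=N -> ctr[3]=1
Ev 7: PC=7 idx=3 pred=N actual=N -> ctr[3]=0
Ev 8: PC=7 idx=3 pred=N actual=T -> ctr[3]=1
Ev 9: PC=7 idx=3 pred=N actual=T -> ctr[3]=2
Ev 10: PC=4 idx=0 pred=T actual=T -> ctr[0]=3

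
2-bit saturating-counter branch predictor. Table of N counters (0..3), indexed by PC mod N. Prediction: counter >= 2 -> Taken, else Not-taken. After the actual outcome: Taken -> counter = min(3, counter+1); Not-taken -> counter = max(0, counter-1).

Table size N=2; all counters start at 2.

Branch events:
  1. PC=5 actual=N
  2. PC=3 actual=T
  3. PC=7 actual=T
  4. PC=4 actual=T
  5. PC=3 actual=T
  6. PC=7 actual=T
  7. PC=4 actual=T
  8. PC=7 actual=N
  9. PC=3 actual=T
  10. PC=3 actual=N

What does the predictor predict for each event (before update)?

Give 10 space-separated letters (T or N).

Answer: T N T T T T T T T T

Derivation:
Ev 1: PC=5 idx=1 pred=T actual=N -> ctr[1]=1
Ev 2: PC=3 idx=1 pred=N actual=T -> ctr[1]=2
Ev 3: PC=7 idx=1 pred=T actual=T -> ctr[1]=3
Ev 4: PC=4 idx=0 pred=T actual=T -> ctr[0]=3
Ev 5: PC=3 idx=1 pred=T actual=T -> ctr[1]=3
Ev 6: PC=7 idx=1 pred=T actual=T -> ctr[1]=3
Ev 7: PC=4 idx=0 pred=T actual=T -> ctr[0]=3
Ev 8: PC=7 idx=1 pred=T actual=N -> ctr[1]=2
Ev 9: PC=3 idx=1 pred=T actual=T -> ctr[1]=3
Ev 10: PC=3 idx=1 pred=T actual=N -> ctr[1]=2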